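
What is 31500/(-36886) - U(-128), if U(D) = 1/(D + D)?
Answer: -4013557/4721408 ≈ -0.85008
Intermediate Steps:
U(D) = 1/(2*D)
31500/(-36886) - U(-128) = 31500/(-36886) - 1/(2*(-128)) = 31500*(-1/36886) - (-1)/(2*128) = -15750/18443 - 1*(-1/256) = -15750/18443 + 1/256 = -4013557/4721408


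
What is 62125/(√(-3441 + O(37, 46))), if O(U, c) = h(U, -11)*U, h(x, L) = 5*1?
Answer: -62125*I*√814/1628 ≈ -1088.7*I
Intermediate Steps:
h(x, L) = 5
O(U, c) = 5*U
62125/(√(-3441 + O(37, 46))) = 62125/(√(-3441 + 5*37)) = 62125/(√(-3441 + 185)) = 62125/(√(-3256)) = 62125/((2*I*√814)) = 62125*(-I*√814/1628) = -62125*I*√814/1628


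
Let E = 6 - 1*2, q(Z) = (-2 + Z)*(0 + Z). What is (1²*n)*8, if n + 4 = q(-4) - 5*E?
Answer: 0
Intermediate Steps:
q(Z) = Z*(-2 + Z) (q(Z) = (-2 + Z)*Z = Z*(-2 + Z))
E = 4 (E = 6 - 2 = 4)
n = 0 (n = -4 + (-4*(-2 - 4) - 5*4) = -4 + (-4*(-6) - 20) = -4 + (24 - 20) = -4 + 4 = 0)
(1²*n)*8 = (1²*0)*8 = (1*0)*8 = 0*8 = 0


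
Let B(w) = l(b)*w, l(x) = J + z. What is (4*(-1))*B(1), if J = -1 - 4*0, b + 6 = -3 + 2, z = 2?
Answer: -4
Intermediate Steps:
b = -7 (b = -6 + (-3 + 2) = -6 - 1 = -7)
J = -1 (J = -1 + 0 = -1)
l(x) = 1 (l(x) = -1 + 2 = 1)
B(w) = w (B(w) = 1*w = w)
(4*(-1))*B(1) = (4*(-1))*1 = -4*1 = -4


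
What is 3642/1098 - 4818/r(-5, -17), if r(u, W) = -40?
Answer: 452987/3660 ≈ 123.77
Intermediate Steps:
3642/1098 - 4818/r(-5, -17) = 3642/1098 - 4818/(-40) = 3642*(1/1098) - 4818*(-1/40) = 607/183 + 2409/20 = 452987/3660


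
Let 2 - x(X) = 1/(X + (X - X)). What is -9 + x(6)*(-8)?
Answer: -71/3 ≈ -23.667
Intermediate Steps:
x(X) = 2 - 1/X (x(X) = 2 - 1/(X + (X - X)) = 2 - 1/(X + 0) = 2 - 1/X)
-9 + x(6)*(-8) = -9 + (2 - 1/6)*(-8) = -9 + (11/6)*(-8) = -9 - 44/3 = -71/3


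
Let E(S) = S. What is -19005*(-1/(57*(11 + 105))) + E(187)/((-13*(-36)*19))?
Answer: 373309/128934 ≈ 2.8953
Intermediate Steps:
-19005*(-1/(57*(11 + 105))) + E(187)/((-13*(-36)*19)) = -19005*(-1/(57*(11 + 105))) + 187/((-13*(-36)*19)) = -19005/((-57*116)) + 187/((468*19)) = -19005/(-6612) + 187/8892 = -19005*(-1/6612) + 187*(1/8892) = 6335/2204 + 187/8892 = 373309/128934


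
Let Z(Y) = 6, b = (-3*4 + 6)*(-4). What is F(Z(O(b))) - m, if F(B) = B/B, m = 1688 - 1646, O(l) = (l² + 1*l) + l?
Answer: -41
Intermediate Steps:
b = 24 (b = (-12 + 6)*(-4) = -6*(-4) = 24)
O(l) = l² + 2*l (O(l) = (l² + l) + l = (l + l²) + l = l² + 2*l)
m = 42
F(B) = 1
F(Z(O(b))) - m = 1 - 1*42 = 1 - 42 = -41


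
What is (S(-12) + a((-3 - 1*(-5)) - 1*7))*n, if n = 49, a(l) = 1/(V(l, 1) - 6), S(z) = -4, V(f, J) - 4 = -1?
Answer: -637/3 ≈ -212.33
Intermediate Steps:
V(f, J) = 3 (V(f, J) = 4 - 1 = 3)
a(l) = -⅓ (a(l) = 1/(3 - 6) = 1/(-3) = -⅓)
(S(-12) + a((-3 - 1*(-5)) - 1*7))*n = (-4 - ⅓)*49 = -13/3*49 = -637/3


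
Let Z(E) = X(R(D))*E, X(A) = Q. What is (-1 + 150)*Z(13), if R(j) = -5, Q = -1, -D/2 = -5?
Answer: -1937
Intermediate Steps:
D = 10 (D = -2*(-5) = 10)
X(A) = -1
Z(E) = -E
(-1 + 150)*Z(13) = (-1 + 150)*(-1*13) = 149*(-13) = -1937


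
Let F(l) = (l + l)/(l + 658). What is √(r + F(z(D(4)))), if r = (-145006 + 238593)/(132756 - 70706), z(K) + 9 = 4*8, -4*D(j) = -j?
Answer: √112548223495374/8451210 ≈ 1.2553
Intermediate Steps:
D(j) = j/4 (D(j) = -(-1)*j/4 = j/4)
z(K) = 23 (z(K) = -9 + 4*8 = -9 + 32 = 23)
F(l) = 2*l/(658 + l) (F(l) = (2*l)/(658 + l) = 2*l/(658 + l))
r = 93587/62050 ≈ 1.5083
√(r + F(z(D(4)))) = √(93587/62050 + 2*23/(658 + 23)) = √(93587/62050 + 2*23/681) = √(93587/62050 + 2*23*(1/681)) = √(93587/62050 + 46/681) = √(66587047/42256050) = √112548223495374/8451210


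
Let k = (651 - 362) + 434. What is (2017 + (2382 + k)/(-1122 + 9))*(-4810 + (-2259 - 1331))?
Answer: -896726400/53 ≈ -1.6919e+7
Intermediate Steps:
k = 723 (k = 289 + 434 = 723)
(2017 + (2382 + k)/(-1122 + 9))*(-4810 + (-2259 - 1331)) = (2017 + (2382 + 723)/(-1122 + 9))*(-4810 + (-2259 - 1331)) = (2017 + 3105/(-1113))*(-4810 - 3590) = (2017 + 3105*(-1/1113))*(-8400) = (2017 - 1035/371)*(-8400) = (747272/371)*(-8400) = -896726400/53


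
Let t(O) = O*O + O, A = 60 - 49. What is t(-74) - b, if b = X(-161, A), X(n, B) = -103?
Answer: 5505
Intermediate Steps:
A = 11
b = -103
t(O) = O + O² (t(O) = O² + O = O + O²)
t(-74) - b = -74*(1 - 74) - 1*(-103) = -74*(-73) + 103 = 5402 + 103 = 5505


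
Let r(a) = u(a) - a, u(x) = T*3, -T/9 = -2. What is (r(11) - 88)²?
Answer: 2025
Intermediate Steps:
T = 18 (T = -9*(-2) = 18)
u(x) = 54 (u(x) = 18*3 = 54)
r(a) = 54 - a
(r(11) - 88)² = ((54 - 1*11) - 88)² = ((54 - 11) - 88)² = (43 - 88)² = (-45)² = 2025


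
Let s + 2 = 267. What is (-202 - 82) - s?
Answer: -549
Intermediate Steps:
s = 265 (s = -2 + 267 = 265)
(-202 - 82) - s = (-202 - 82) - 1*265 = -284 - 265 = -549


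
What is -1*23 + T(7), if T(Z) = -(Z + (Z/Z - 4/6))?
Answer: -91/3 ≈ -30.333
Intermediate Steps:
T(Z) = -⅓ - Z (T(Z) = -(Z + (1 - 4*⅙)) = -(Z + (1 - ⅔)) = -(Z + ⅓) = -(⅓ + Z) = -⅓ - Z)
-1*23 + T(7) = -1*23 + (-⅓ - 1*7) = -23 + (-⅓ - 7) = -23 - 22/3 = -91/3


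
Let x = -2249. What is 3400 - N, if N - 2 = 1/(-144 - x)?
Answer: 7152789/2105 ≈ 3398.0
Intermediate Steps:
N = 4211/2105 (N = 2 + 1/(-144 - 1*(-2249)) = 2 + 1/(-144 + 2249) = 2 + 1/2105 = 4211/2105 ≈ 2.0005)
3400 - N = 3400 - 1*4211/2105 = 3400 - 4211/2105 = 7152789/2105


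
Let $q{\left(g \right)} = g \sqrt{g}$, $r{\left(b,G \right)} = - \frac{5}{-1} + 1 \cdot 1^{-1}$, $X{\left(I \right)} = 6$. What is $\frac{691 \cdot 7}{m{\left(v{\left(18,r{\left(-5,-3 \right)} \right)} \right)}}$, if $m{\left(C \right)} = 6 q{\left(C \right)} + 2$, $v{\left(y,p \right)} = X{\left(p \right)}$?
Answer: $- \frac{4837}{3886} + \frac{43533 \sqrt{6}}{1943} \approx 53.636$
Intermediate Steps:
$r{\left(b,G \right)} = 6$ ($r{\left(b,G \right)} = \left(-5\right) \left(-1\right) + 1 \cdot 1 = 5 + 1 = 6$)
$v{\left(y,p \right)} = 6$
$q{\left(g \right)} = g^{\frac{3}{2}}$
$m{\left(C \right)} = 2 + 6 C^{\frac{3}{2}}$ ($m{\left(C \right)} = 6 C^{\frac{3}{2}} + 2 = 2 + 6 C^{\frac{3}{2}}$)
$\frac{691 \cdot 7}{m{\left(v{\left(18,r{\left(-5,-3 \right)} \right)} \right)}} = \frac{691 \cdot 7}{2 + 6 \cdot 6^{\frac{3}{2}}} = \frac{4837}{2 + 6 \cdot 6 \sqrt{6}} = \frac{4837}{2 + 36 \sqrt{6}}$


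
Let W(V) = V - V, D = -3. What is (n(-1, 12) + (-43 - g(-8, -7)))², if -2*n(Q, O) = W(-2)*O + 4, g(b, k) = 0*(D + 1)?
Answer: 2025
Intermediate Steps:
W(V) = 0
g(b, k) = 0 (g(b, k) = 0*(-3 + 1) = 0*(-2) = 0)
n(Q, O) = -2 (n(Q, O) = -(0*O + 4)/2 = -(0 + 4)/2 = -½*4 = -2)
(n(-1, 12) + (-43 - g(-8, -7)))² = (-2 + (-43 - 1*0))² = (-2 + (-43 + 0))² = (-2 - 43)² = (-45)² = 2025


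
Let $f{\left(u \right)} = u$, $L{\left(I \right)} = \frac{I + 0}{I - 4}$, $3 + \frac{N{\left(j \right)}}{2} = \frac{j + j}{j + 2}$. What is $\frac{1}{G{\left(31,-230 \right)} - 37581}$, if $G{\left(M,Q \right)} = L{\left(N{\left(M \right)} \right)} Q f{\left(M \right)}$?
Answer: $- \frac{103}{4134653} \approx -2.4911 \cdot 10^{-5}$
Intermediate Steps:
$N{\left(j \right)} = -6 + \frac{4 j}{2 + j}$ ($N{\left(j \right)} = -6 + 2 \frac{j + j}{j + 2} = -6 + 2 \frac{2 j}{2 + j} = -6 + \frac{4 j}{2 + j}$)
$L{\left(I \right)} = \frac{I}{-4 + I}$
$G{\left(M,Q \right)} = \frac{2 M Q \left(-6 - M\right)}{\left(-4 + \frac{2 \left(-6 - M\right)}{2 + M}\right) \left(2 + M\right)}$ ($G{\left(M,Q \right)} = \frac{2 \frac{1}{2 + M} \left(-6 - M\right)}{-4 + \frac{2 \left(-6 - M\right)}{2 + M}} Q M = \frac{2 \left(-6 - M\right)}{\left(-4 + \frac{2 \left(-6 - M\right)}{2 + M}\right) \left(2 + M\right)} Q M = \frac{2 Q \left(-6 - M\right)}{\left(-4 + \frac{2 \left(-6 - M\right)}{2 + M}\right) \left(2 + M\right)} M = \frac{2 M Q \left(-6 - M\right)}{\left(-4 + \frac{2 \left(-6 - M\right)}{2 + M}\right) \left(2 + M\right)}$)
$\frac{1}{G{\left(31,-230 \right)} - 37581} = \frac{1}{31 \left(-230\right) \frac{1}{10 + 3 \cdot 31} \left(6 + 31\right) - 37581} = \frac{1}{31 \left(-230\right) \frac{1}{10 + 93} \cdot 37 - 37581} = \frac{1}{31 \left(-230\right) \frac{1}{103} \cdot 37 - 37581} = \frac{1}{- \frac{263810}{103} - 37581} = \frac{1}{- \frac{4134653}{103}} = - \frac{103}{4134653}$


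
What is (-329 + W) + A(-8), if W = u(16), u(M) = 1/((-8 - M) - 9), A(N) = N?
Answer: -11122/33 ≈ -337.03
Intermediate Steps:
u(M) = 1/(-17 - M)
W = -1/33 (W = -1/(17 + 16) = -1/33 ≈ -0.030303)
(-329 + W) + A(-8) = (-329 - 1/33) - 8 = -10858/33 - 8 = -11122/33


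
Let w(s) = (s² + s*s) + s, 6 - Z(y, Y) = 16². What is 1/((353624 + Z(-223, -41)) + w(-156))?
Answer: 1/401890 ≈ 2.4882e-6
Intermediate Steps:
Z(y, Y) = -250 (Z(y, Y) = 6 - 1*16² = 6 - 1*256 = 6 - 256 = -250)
w(s) = s + 2*s² (w(s) = (s² + s²) + s = 2*s² + s = s + 2*s²)
1/((353624 + Z(-223, -41)) + w(-156)) = 1/((353624 - 250) - 156*(1 + 2*(-156))) = 1/(353374 - 156*(1 - 312)) = 1/(353374 - 156*(-311)) = 1/(353374 + 48516) = 1/401890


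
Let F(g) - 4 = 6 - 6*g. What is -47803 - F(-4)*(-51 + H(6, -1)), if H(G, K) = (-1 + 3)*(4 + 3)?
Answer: -46545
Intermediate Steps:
F(g) = 10 - 6*g (F(g) = 4 + (6 - 6*g) = 10 - 6*g)
H(G, K) = 14 (H(G, K) = 2*7 = 14)
-47803 - F(-4)*(-51 + H(6, -1)) = -47803 - (10 - 6*(-4))*(-51 + 14) = -47803 - (10 + 24)*(-37) = -47803 - 34*(-37) = -47803 - 1*(-1258) = -47803 + 1258 = -46545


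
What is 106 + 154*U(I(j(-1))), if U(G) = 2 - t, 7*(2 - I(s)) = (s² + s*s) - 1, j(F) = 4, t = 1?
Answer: 260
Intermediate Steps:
I(s) = 15/7 - 2*s²/7 (I(s) = 2 - ((s² + s*s) - 1)/7 = 2 - ((s² + s²) - 1)/7 = 2 - (2*s² - 1)/7 = 2 - (-1 + 2*s²)/7 = 2 + (⅐ - 2*s²/7) = 15/7 - 2*s²/7)
U(G) = 1 (U(G) = 2 - 1*1 = 2 - 1 = 1)
106 + 154*U(I(j(-1))) = 106 + 154*1 = 106 + 154 = 260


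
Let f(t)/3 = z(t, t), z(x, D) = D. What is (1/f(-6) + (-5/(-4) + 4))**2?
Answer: 34969/1296 ≈ 26.982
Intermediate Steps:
f(t) = 3*t
(1/f(-6) + (-5/(-4) + 4))**2 = (1/(3*(-6)) + (-5/(-4) + 4))**2 = (1/(-18) + (-5*(-1/4) + 4))**2 = (-1/18 + (5/4 + 4))**2 = (-1/18 + 21/4)**2 = (187/36)**2 = 34969/1296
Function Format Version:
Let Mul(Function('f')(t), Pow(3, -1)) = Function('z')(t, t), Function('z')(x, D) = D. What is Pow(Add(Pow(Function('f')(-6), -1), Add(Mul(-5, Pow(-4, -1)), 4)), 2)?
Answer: Rational(34969, 1296) ≈ 26.982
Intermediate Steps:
Function('f')(t) = Mul(3, t)
Pow(Add(Pow(Function('f')(-6), -1), Add(Mul(-5, Pow(-4, -1)), 4)), 2) = Pow(Add(Pow(Mul(3, -6), -1), Add(Mul(-5, Pow(-4, -1)), 4)), 2) = Pow(Add(Pow(-18, -1), Add(Mul(-5, Rational(-1, 4)), 4)), 2) = Pow(Add(Rational(-1, 18), Add(Rational(5, 4), 4)), 2) = Pow(Add(Rational(-1, 18), Rational(21, 4)), 2) = Pow(Rational(187, 36), 2) = Rational(34969, 1296)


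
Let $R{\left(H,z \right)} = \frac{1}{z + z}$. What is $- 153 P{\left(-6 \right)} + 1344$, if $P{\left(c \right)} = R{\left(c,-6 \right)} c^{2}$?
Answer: $1803$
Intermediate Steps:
$R{\left(H,z \right)} = \frac{1}{2 z}$
$P{\left(c \right)} = - \frac{c^{2}}{12}$ ($P{\left(c \right)} = \frac{1}{2 \left(-6\right)} c^{2} = \frac{1}{2} \left(- \frac{1}{6}\right) c^{2} = - \frac{c^{2}}{12}$)
$- 153 P{\left(-6 \right)} + 1344 = - 153 \left(- \frac{\left(-6\right)^{2}}{12}\right) + 1344 = - 153 \left(\left(- \frac{1}{12}\right) 36\right) + 1344 = \left(-153\right) \left(-3\right) + 1344 = 459 + 1344 = 1803$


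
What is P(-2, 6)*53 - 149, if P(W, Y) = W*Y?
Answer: -785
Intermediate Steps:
P(-2, 6)*53 - 149 = -2*6*53 - 149 = -12*53 - 149 = -636 - 149 = -785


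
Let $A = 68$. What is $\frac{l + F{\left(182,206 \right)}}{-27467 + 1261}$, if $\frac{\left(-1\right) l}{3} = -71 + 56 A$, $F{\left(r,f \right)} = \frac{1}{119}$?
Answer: $\frac{667054}{1559257} \approx 0.4278$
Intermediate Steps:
$F{\left(r,f \right)} = \frac{1}{119}$
$l = -11211$ ($l = - 3 \left(-71 + 56 \cdot 68\right) = - 3 \left(-71 + 3808\right) = \left(-3\right) 3737 = -11211$)
$\frac{l + F{\left(182,206 \right)}}{-27467 + 1261} = \frac{-11211 + \frac{1}{119}}{-27467 + 1261} = - \frac{1334108}{119 \left(-26206\right)} = \left(- \frac{1334108}{119}\right) \left(- \frac{1}{26206}\right) = \frac{667054}{1559257}$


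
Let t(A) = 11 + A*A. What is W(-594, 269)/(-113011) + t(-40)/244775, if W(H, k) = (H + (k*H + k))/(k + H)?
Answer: 799142572/359609477825 ≈ 0.0022223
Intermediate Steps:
W(H, k) = (H + k + H*k)/(H + k) (W(H, k) = (H + (H*k + k))/(H + k) = (H + (k + H*k))/(H + k) = (H + k + H*k)/(H + k))
t(A) = 11 + A²
W(-594, 269)/(-113011) + t(-40)/244775 = ((-594 + 269 - 594*269)/(-594 + 269))/(-113011) + (11 + (-40)²)/244775 = ((-594 + 269 - 159786)/(-325))*(-1/113011) + (11 + 1600)*(1/244775) = -1/325*(-160111)*(-1/113011) + 1611*(1/244775) = (160111/325)*(-1/113011) + 1611/244775 = -160111/36728575 + 1611/244775 = 799142572/359609477825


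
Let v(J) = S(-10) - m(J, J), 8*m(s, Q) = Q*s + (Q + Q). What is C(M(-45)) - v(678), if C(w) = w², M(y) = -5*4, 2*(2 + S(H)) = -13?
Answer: 116077/2 ≈ 58039.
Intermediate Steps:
S(H) = -17/2 (S(H) = -2 + (½)*(-13) = -2 - 13/2 = -17/2)
m(s, Q) = Q/4 + Q*s/8 (m(s, Q) = (Q*s + (Q + Q))/8 = (Q*s + 2*Q)/8 = (2*Q + Q*s)/8 = Q/4 + Q*s/8)
M(y) = -20
v(J) = -17/2 - J*(2 + J)/8
C(M(-45)) - v(678) = (-20)² - (-17/2 - ⅛*678*(2 + 678)) = 400 - (-17/2 - ⅛*678*680) = 400 - (-17/2 - 57630) = 400 - 1*(-115277/2) = 400 + 115277/2 = 116077/2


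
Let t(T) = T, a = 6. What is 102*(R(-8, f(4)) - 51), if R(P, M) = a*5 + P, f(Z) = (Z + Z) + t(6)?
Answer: -2958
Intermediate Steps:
f(Z) = 6 + 2*Z (f(Z) = (Z + Z) + 6 = 2*Z + 6 = 6 + 2*Z)
R(P, M) = 30 + P (R(P, M) = 6*5 + P = 30 + P)
102*(R(-8, f(4)) - 51) = 102*((30 - 8) - 51) = 102*(22 - 51) = 102*(-29) = -2958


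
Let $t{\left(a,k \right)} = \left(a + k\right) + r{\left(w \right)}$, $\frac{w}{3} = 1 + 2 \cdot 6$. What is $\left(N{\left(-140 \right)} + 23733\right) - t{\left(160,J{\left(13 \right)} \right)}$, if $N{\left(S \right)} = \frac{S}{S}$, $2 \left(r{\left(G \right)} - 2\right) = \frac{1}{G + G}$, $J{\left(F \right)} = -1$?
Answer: $\frac{3677387}{156} \approx 23573.0$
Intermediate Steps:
$w = 39$ ($w = 3 \left(1 + 2 \cdot 6\right) = 3 \left(1 + 12\right) = 3 \cdot 13 = 39$)
$r{\left(G \right)} = 2 + \frac{1}{4 G}$ ($r{\left(G \right)} = 2 + \frac{1}{2 \left(G + G\right)} = 2 + \frac{1}{2 \cdot 2 G} = 2 + \frac{\frac{1}{2} \frac{1}{G}}{2} = 2 + \frac{1}{4 G}$)
$N{\left(S \right)} = 1$
$t{\left(a,k \right)} = \frac{313}{156} + a + k$ ($t{\left(a,k \right)} = \left(a + k\right) + \left(2 + \frac{1}{4 \cdot 39}\right) = \left(a + k\right) + \left(2 + \frac{1}{4} \cdot \frac{1}{39}\right) = \left(a + k\right) + \left(2 + \frac{1}{156}\right) = \left(a + k\right) + \frac{313}{156} = \frac{313}{156} + a + k$)
$\left(N{\left(-140 \right)} + 23733\right) - t{\left(160,J{\left(13 \right)} \right)} = \left(1 + 23733\right) - \left(\frac{313}{156} + 160 - 1\right) = 23734 - \frac{25117}{156} = \frac{3677387}{156}$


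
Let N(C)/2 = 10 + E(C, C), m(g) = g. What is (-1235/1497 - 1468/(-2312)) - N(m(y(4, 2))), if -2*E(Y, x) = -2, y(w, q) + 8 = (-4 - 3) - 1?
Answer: -19200283/865266 ≈ -22.190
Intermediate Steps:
y(w, q) = -16 (y(w, q) = -8 + ((-4 - 3) - 1) = -8 + (-7 - 1) = -8 - 8 = -16)
E(Y, x) = 1 (E(Y, x) = -1/2*(-2) = 1)
N(C) = 22 (N(C) = 2*(10 + 1) = 2*11 = 22)
(-1235/1497 - 1468/(-2312)) - N(m(y(4, 2))) = (-1235/1497 - 1468/(-2312)) - 1*22 = (-1235*1/1497 - 1468*(-1/2312)) - 22 = (-1235/1497 + 367/578) - 22 = -164431/865266 - 22 = -19200283/865266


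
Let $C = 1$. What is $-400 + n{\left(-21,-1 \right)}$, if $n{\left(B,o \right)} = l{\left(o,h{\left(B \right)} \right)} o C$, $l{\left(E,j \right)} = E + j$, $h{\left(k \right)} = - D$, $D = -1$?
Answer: $-400$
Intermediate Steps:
$h{\left(k \right)} = 1$ ($h{\left(k \right)} = \left(-1\right) \left(-1\right) = 1$)
$n{\left(B,o \right)} = o \left(1 + o\right)$ ($n{\left(B,o \right)} = \left(o + 1\right) o 1 = \left(1 + o\right) o 1 = o \left(1 + o\right) 1 = o \left(1 + o\right)$)
$-400 + n{\left(-21,-1 \right)} = -400 - \left(1 - 1\right) = -400 - 0 = -400 + 0 = -400$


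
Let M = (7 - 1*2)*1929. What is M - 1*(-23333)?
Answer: 32978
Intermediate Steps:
M = 9645 (M = (7 - 2)*1929 = 5*1929 = 9645)
M - 1*(-23333) = 9645 - 1*(-23333) = 9645 + 23333 = 32978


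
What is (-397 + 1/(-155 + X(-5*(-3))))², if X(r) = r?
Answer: 3089247561/19600 ≈ 1.5761e+5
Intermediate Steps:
(-397 + 1/(-155 + X(-5*(-3))))² = (-397 + 1/(-155 - 5*(-3)))² = (-397 + 1/(-155 + 15))² = (-397 + 1/(-140))² = (-397 - 1/140)² = (-55581/140)² = 3089247561/19600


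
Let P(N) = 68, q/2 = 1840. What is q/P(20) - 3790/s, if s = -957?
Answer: 944870/16269 ≈ 58.078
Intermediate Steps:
q = 3680 (q = 2*1840 = 3680)
q/P(20) - 3790/s = 3680/68 - 3790/(-957) = 3680*(1/68) - 3790*(-1/957) = 920/17 + 3790/957 = 944870/16269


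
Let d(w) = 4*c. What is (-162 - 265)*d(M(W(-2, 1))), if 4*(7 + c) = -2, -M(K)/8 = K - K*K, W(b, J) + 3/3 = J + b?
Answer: 12810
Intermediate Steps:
W(b, J) = -1 + J + b (W(b, J) = -1 + (J + b) = -1 + J + b)
M(K) = -8*K + 8*K² (M(K) = -8*(K - K*K) = -8*(K - K²) = -8*K + 8*K²)
c = -15/2 (c = -7 + (¼)*(-2) = -7 - ½ = -15/2 ≈ -7.5000)
d(w) = -30 (d(w) = 4*(-15/2) = -30)
(-162 - 265)*d(M(W(-2, 1))) = (-162 - 265)*(-30) = -427*(-30) = 12810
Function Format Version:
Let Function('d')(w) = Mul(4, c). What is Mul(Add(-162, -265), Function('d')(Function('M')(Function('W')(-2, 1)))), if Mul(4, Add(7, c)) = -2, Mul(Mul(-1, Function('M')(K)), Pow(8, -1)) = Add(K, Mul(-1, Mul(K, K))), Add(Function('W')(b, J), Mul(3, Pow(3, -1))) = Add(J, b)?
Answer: 12810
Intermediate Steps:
Function('W')(b, J) = Add(-1, J, b) (Function('W')(b, J) = Add(-1, Add(J, b)) = Add(-1, J, b))
Function('M')(K) = Add(Mul(-8, K), Mul(8, Pow(K, 2))) (Function('M')(K) = Mul(-8, Add(K, Mul(-1, Mul(K, K)))) = Mul(-8, Add(K, Mul(-1, Pow(K, 2)))) = Add(Mul(-8, K), Mul(8, Pow(K, 2))))
c = Rational(-15, 2) (c = Add(-7, Mul(Rational(1, 4), -2)) = Add(-7, Rational(-1, 2)) = Rational(-15, 2) ≈ -7.5000)
Function('d')(w) = -30 (Function('d')(w) = Mul(4, Rational(-15, 2)) = -30)
Mul(Add(-162, -265), Function('d')(Function('M')(Function('W')(-2, 1)))) = Mul(Add(-162, -265), -30) = Mul(-427, -30) = 12810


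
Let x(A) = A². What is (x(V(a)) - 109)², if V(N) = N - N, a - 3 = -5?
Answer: 11881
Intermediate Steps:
a = -2 (a = 3 - 5 = -2)
V(N) = 0
(x(V(a)) - 109)² = (0² - 109)² = (0 - 109)² = (-109)² = 11881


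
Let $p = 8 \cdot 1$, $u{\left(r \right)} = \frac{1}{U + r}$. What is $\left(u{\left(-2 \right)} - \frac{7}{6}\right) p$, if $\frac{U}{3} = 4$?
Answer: $- \frac{128}{15} \approx -8.5333$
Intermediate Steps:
$U = 12$ ($U = 3 \cdot 4 = 12$)
$u{\left(r \right)} = \frac{1}{12 + r}$
$p = 8$
$\left(u{\left(-2 \right)} - \frac{7}{6}\right) p = \left(\frac{1}{12 - 2} - \frac{7}{6}\right) 8 = \left(\frac{1}{10} - 7 \cdot \frac{1}{6}\right) 8 = \left(\frac{1}{10} - \frac{7}{6}\right) 8 = \left(- \frac{16}{15}\right) 8 = - \frac{128}{15}$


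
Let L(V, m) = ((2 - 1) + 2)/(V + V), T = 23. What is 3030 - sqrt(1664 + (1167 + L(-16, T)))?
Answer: 3030 - sqrt(181178)/8 ≈ 2976.8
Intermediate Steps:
L(V, m) = 3/(2*V) (L(V, m) = (1 + 2)/((2*V)) = 3*(1/(2*V)) = 3/(2*V))
3030 - sqrt(1664 + (1167 + L(-16, T))) = 3030 - sqrt(1664 + (1167 + (3/2)/(-16))) = 3030 - sqrt(1664 + (1167 + (3/2)*(-1/16))) = 3030 - sqrt(1664 + (1167 - 3/32)) = 3030 - sqrt(1664 + 37341/32) = 3030 - sqrt(90589/32) = 3030 - sqrt(181178)/8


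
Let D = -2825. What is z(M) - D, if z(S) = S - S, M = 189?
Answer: 2825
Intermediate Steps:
z(S) = 0
z(M) - D = 0 - 1*(-2825) = 0 + 2825 = 2825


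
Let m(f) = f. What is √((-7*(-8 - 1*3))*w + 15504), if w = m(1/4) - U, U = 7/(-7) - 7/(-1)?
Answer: √60245/2 ≈ 122.72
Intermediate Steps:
U = 6 (U = 7*(-⅐) - 7*(-1) = -1 + 7 = 6)
w = -23/4 (w = 1/4 - 1*6 = ¼ - 6 = -23/4 ≈ -5.7500)
√((-7*(-8 - 1*3))*w + 15504) = √(-7*(-8 - 1*3)*(-23/4) + 15504) = √(-7*(-8 - 3)*(-23/4) + 15504) = √(-7*(-11)*(-23/4) + 15504) = √(77*(-23/4) + 15504) = √(-1771/4 + 15504) = √(60245/4) = √60245/2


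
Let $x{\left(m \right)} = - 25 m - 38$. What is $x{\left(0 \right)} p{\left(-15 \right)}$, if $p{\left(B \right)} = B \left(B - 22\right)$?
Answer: $-21090$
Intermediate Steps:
$x{\left(m \right)} = -38 - 25 m$
$p{\left(B \right)} = B \left(-22 + B\right)$
$x{\left(0 \right)} p{\left(-15 \right)} = \left(-38 - 0\right) \left(- 15 \left(-22 - 15\right)\right) = \left(-38 + 0\right) \left(\left(-15\right) \left(-37\right)\right) = \left(-38\right) 555 = -21090$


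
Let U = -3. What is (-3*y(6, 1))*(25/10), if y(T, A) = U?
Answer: 45/2 ≈ 22.500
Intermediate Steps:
y(T, A) = -3
(-3*y(6, 1))*(25/10) = (-3*(-3))*(25/10) = 9*(25*(1/10)) = 9*(5/2) = 45/2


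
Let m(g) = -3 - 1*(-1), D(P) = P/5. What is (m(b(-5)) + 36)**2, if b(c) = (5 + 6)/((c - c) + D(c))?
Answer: 1156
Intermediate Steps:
D(P) = P/5 (D(P) = P*(1/5) = P/5)
b(c) = 55/c (b(c) = (5 + 6)/((c - c) + c/5) = 11/(0 + c/5) = 11/((c/5)) = 11*(5/c) = 55/c)
m(g) = -2 (m(g) = -3 + 1 = -2)
(m(b(-5)) + 36)**2 = (-2 + 36)**2 = 34**2 = 1156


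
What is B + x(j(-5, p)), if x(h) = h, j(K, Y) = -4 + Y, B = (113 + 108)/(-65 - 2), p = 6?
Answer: -87/67 ≈ -1.2985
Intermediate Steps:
B = -221/67 (B = 221/(-67) = 221*(-1/67) = -221/67 ≈ -3.2985)
B + x(j(-5, p)) = -221/67 + (-4 + 6) = -221/67 + 2 = -87/67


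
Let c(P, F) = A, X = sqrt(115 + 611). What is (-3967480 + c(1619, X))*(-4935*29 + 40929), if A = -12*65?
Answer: 405500616360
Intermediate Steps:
X = 11*sqrt(6) (X = sqrt(726) = 11*sqrt(6) ≈ 26.944)
A = -780
c(P, F) = -780
(-3967480 + c(1619, X))*(-4935*29 + 40929) = (-3967480 - 780)*(-4935*29 + 40929) = -3968260*(-143115 + 40929) = -3968260*(-102186) = 405500616360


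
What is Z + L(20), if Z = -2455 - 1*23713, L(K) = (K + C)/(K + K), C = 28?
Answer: -130834/5 ≈ -26167.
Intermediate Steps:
L(K) = (28 + K)/(2*K) (L(K) = (K + 28)/(K + K) = (28 + K)/((2*K)) = (28 + K)*(1/(2*K)) = (28 + K)/(2*K))
Z = -26168 (Z = -2455 - 23713 = -26168)
Z + L(20) = -26168 + (½)*(28 + 20)/20 = -26168 + (½)*(1/20)*48 = -26168 + 6/5 = -130834/5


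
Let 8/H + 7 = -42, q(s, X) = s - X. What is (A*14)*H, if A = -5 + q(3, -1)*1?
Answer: 16/7 ≈ 2.2857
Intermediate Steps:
H = -8/49 (H = 8/(-7 - 42) = 8/(-49) = 8*(-1/49) = -8/49 ≈ -0.16327)
A = -1 (A = -5 + (3 - 1*(-1))*1 = -5 + (3 + 1)*1 = -5 + 4*1 = -5 + 4 = -1)
(A*14)*H = -1*14*(-8/49) = -14*(-8/49) = 16/7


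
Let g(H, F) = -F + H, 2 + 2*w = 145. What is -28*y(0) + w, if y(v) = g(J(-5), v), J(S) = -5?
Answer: 423/2 ≈ 211.50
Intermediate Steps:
w = 143/2 (w = -1 + (½)*145 = -1 + 145/2 = 143/2 ≈ 71.500)
g(H, F) = H - F
y(v) = -5 - v
-28*y(0) + w = -28*(-5 - 1*0) + 143/2 = -28*(-5 + 0) + 143/2 = -28*(-5) + 143/2 = 140 + 143/2 = 423/2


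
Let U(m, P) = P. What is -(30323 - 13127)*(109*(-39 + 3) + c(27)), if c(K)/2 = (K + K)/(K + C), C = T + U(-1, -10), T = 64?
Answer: 67454176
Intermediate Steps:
C = 54 (C = 64 - 10 = 54)
c(K) = 4*K/(54 + K) (c(K) = 2*((K + K)/(K + 54)) = 2*((2*K)/(54 + K)) = 2*(2*K/(54 + K)) = 4*K/(54 + K))
-(30323 - 13127)*(109*(-39 + 3) + c(27)) = -(30323 - 13127)*(109*(-39 + 3) + 4*27/(54 + 27)) = -17196*(109*(-36) + 4*27/81) = -17196*(-3924 + 4*27*(1/81)) = -17196*(-3924 + 4/3) = -17196*(-11768)/3 = -1*(-67454176) = 67454176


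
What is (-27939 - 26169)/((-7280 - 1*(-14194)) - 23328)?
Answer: 27054/8207 ≈ 3.2965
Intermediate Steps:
(-27939 - 26169)/((-7280 - 1*(-14194)) - 23328) = -54108/((-7280 + 14194) - 23328) = -54108/(6914 - 23328) = -54108/(-16414) = -54108*(-1/16414) = 27054/8207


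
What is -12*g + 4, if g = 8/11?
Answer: -52/11 ≈ -4.7273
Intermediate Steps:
g = 8/11 (g = 8*(1/11) = 8/11 ≈ 0.72727)
-12*g + 4 = -12*8/11 + 4 = -96/11 + 4 = -52/11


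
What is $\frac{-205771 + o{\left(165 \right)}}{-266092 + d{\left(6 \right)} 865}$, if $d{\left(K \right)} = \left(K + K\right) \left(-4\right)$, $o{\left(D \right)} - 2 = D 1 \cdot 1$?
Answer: $\frac{51401}{76903} \approx 0.66839$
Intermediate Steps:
$o{\left(D \right)} = 2 + D$ ($o{\left(D \right)} = 2 + D 1 \cdot 1 = 2 + D 1 = 2 + D$)
$d{\left(K \right)} = - 8 K$ ($d{\left(K \right)} = 2 K \left(-4\right) = - 8 K$)
$\frac{-205771 + o{\left(165 \right)}}{-266092 + d{\left(6 \right)} 865} = \frac{-205771 + \left(2 + 165\right)}{-266092 + \left(-8\right) 6 \cdot 865} = \frac{-205771 + 167}{-266092 - 41520} = - \frac{205604}{-266092 - 41520} = - \frac{205604}{-307612} = \left(-205604\right) \left(- \frac{1}{307612}\right) = \frac{51401}{76903}$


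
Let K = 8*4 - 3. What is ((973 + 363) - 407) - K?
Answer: 900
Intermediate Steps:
K = 29 (K = 32 - 3 = 29)
((973 + 363) - 407) - K = ((973 + 363) - 407) - 1*29 = (1336 - 407) - 29 = 929 - 29 = 900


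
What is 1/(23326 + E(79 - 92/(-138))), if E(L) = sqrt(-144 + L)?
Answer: 69978/1632307021 - I*sqrt(579)/1632307021 ≈ 4.2871e-5 - 1.4741e-8*I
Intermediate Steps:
1/(23326 + E(79 - 92/(-138))) = 1/(23326 + sqrt(-144 + (79 - 92/(-138)))) = 1/(23326 + sqrt(-144 + (79 - 92*(-1)/138))) = 1/(23326 + sqrt(-144 + (79 - 1*(-2/3)))) = 1/(23326 + sqrt(-144 + (79 + 2/3))) = 1/(23326 + sqrt(-144 + 239/3)) = 1/(23326 + sqrt(-193/3)) = 1/(23326 + I*sqrt(579)/3)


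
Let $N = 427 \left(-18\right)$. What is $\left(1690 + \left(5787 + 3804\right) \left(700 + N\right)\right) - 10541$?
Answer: $-67011577$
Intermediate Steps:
$N = -7686$
$\left(1690 + \left(5787 + 3804\right) \left(700 + N\right)\right) - 10541 = \left(1690 + \left(5787 + 3804\right) \left(700 - 7686\right)\right) - 10541 = \left(1690 + 9591 \left(-6986\right)\right) - 10541 = \left(1690 - 67002726\right) - 10541 = -67001036 - 10541 = -67011577$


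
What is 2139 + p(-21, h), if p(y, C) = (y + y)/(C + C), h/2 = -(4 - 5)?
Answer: 4257/2 ≈ 2128.5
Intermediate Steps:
h = 2 (h = 2*(-(4 - 5)) = 2*(-1*(-1)) = 2*1 = 2)
p(y, C) = y/C (p(y, C) = (2*y)/((2*C)) = (2*y)*(1/(2*C)) = y/C)
2139 + p(-21, h) = 2139 - 21/2 = 4257/2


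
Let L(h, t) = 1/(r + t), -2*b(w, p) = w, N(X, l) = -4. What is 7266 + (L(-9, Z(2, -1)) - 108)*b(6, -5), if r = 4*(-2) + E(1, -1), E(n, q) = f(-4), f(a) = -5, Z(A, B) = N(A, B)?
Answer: 129033/17 ≈ 7590.2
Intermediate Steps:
Z(A, B) = -4
b(w, p) = -w/2
E(n, q) = -5
r = -13 (r = 4*(-2) - 5 = -8 - 5 = -13)
L(h, t) = 1/(-13 + t)
7266 + (L(-9, Z(2, -1)) - 108)*b(6, -5) = 7266 + (1/(-13 - 4) - 108)*(-½*6) = 7266 + (1/(-17) - 108)*(-3) = 7266 + (-1/17 - 108)*(-3) = 7266 - 1837/17*(-3) = 7266 + 5511/17 = 129033/17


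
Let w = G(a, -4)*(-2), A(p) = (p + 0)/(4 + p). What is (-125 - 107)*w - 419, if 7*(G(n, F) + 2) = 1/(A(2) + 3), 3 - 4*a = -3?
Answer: -46449/35 ≈ -1327.1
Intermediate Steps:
a = 3/2 (a = 3/4 - 1/4*(-3) = 3/4 + 3/4 = 3/2 ≈ 1.5000)
A(p) = p/(4 + p)
G(n, F) = -137/70 (G(n, F) = -2 + 1/(7*(2/(4 + 2) + 3)) = -2 + 1/(7*(2/6 + 3)) = -2 + 1/(7*(2*(1/6) + 3)) = -2 + 1/(7*(1/3 + 3)) = -2 + 1/(7*(10/3)) = -2 + (1/7)*(3/10) = -2 + 3/70 = -137/70)
w = 137/35 (w = -137/70*(-2) = 137/35 ≈ 3.9143)
(-125 - 107)*w - 419 = (-125 - 107)*(137/35) - 419 = -232*137/35 - 419 = -31784/35 - 419 = -46449/35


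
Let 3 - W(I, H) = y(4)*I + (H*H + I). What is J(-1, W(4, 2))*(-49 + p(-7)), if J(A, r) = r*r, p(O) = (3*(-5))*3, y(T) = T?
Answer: -41454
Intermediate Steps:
p(O) = -45 (p(O) = -15*3 = -45)
W(I, H) = 3 - H² - 5*I (W(I, H) = 3 - (4*I + (H*H + I)) = 3 - (4*I + (H² + I)) = 3 - (4*I + (I + H²)) = 3 - (H² + 5*I) = 3 + (-H² - 5*I) = 3 - H² - 5*I)
J(A, r) = r²
J(-1, W(4, 2))*(-49 + p(-7)) = (3 - 1*2² - 5*4)²*(-49 - 45) = (3 - 1*4 - 20)²*(-94) = (3 - 4 - 20)²*(-94) = (-21)²*(-94) = 441*(-94) = -41454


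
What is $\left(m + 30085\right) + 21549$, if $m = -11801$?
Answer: $39833$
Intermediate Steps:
$\left(m + 30085\right) + 21549 = \left(-11801 + 30085\right) + 21549 = 18284 + 21549 = 39833$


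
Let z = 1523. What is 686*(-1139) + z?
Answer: -779831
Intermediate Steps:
686*(-1139) + z = 686*(-1139) + 1523 = -781354 + 1523 = -779831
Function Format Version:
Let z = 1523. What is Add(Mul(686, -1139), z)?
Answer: -779831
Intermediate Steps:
Add(Mul(686, -1139), z) = Add(Mul(686, -1139), 1523) = Add(-781354, 1523) = -779831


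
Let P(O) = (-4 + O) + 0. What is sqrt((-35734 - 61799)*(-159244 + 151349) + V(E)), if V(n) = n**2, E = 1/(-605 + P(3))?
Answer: sqrt(282780179281261)/606 ≈ 27749.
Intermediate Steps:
P(O) = -4 + O
E = -1/606 (E = 1/(-605 + (-4 + 3)) = 1/(-605 - 1) = 1/(-606) = -1/606 ≈ -0.0016502)
sqrt((-35734 - 61799)*(-159244 + 151349) + V(E)) = sqrt((-35734 - 61799)*(-159244 + 151349) + (-1/606)**2) = sqrt(-97533*(-7895) + 1/367236) = sqrt(770023035 + 1/367236) = sqrt(282780179281261/367236) = sqrt(282780179281261)/606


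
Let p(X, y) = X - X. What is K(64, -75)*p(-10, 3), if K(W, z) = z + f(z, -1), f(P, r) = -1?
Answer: 0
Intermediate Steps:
p(X, y) = 0
K(W, z) = -1 + z (K(W, z) = z - 1 = -1 + z)
K(64, -75)*p(-10, 3) = (-1 - 75)*0 = -76*0 = 0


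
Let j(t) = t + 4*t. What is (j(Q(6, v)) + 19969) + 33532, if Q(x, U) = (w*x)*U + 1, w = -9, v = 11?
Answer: 50536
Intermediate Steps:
Q(x, U) = 1 - 9*U*x (Q(x, U) = (-9*x)*U + 1 = -9*U*x + 1 = 1 - 9*U*x)
j(t) = 5*t
(j(Q(6, v)) + 19969) + 33532 = (5*(1 - 9*11*6) + 19969) + 33532 = (5*(1 - 594) + 19969) + 33532 = (5*(-593) + 19969) + 33532 = (-2965 + 19969) + 33532 = 17004 + 33532 = 50536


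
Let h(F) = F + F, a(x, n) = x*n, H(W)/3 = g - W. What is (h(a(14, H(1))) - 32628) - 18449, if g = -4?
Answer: -51497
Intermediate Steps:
H(W) = -12 - 3*W (H(W) = 3*(-4 - W) = -12 - 3*W)
a(x, n) = n*x
h(F) = 2*F
(h(a(14, H(1))) - 32628) - 18449 = (2*((-12 - 3*1)*14) - 32628) - 18449 = (2*((-12 - 3)*14) - 32628) - 18449 = (2*(-15*14) - 32628) - 18449 = (2*(-210) - 32628) - 18449 = (-420 - 32628) - 18449 = -33048 - 18449 = -51497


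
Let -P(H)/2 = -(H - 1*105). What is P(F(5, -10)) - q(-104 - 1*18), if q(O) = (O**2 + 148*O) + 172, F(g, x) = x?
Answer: 2770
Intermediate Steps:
q(O) = 172 + O**2 + 148*O
P(H) = -210 + 2*H (P(H) = -(-2)*(H - 1*105) = -(-2)*(H - 105) = -(-2)*(-105 + H) = -2*(105 - H) = -210 + 2*H)
P(F(5, -10)) - q(-104 - 1*18) = (-210 + 2*(-10)) - (172 + (-104 - 1*18)**2 + 148*(-104 - 1*18)) = (-210 - 20) - (172 + (-104 - 18)**2 + 148*(-104 - 18)) = -230 - (172 + (-122)**2 + 148*(-122)) = -230 - (172 + 14884 - 18056) = -230 - 1*(-3000) = -230 + 3000 = 2770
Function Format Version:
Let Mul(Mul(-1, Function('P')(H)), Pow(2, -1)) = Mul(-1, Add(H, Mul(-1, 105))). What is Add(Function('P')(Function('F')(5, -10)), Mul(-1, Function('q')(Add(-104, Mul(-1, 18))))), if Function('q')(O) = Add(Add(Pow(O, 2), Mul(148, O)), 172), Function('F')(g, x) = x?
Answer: 2770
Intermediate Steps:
Function('q')(O) = Add(172, Pow(O, 2), Mul(148, O))
Function('P')(H) = Add(-210, Mul(2, H)) (Function('P')(H) = Mul(-2, Mul(-1, Add(H, Mul(-1, 105)))) = Mul(-2, Mul(-1, Add(H, -105))) = Mul(-2, Mul(-1, Add(-105, H))) = Mul(-2, Add(105, Mul(-1, H))) = Add(-210, Mul(2, H)))
Add(Function('P')(Function('F')(5, -10)), Mul(-1, Function('q')(Add(-104, Mul(-1, 18))))) = Add(Add(-210, Mul(2, -10)), Mul(-1, Add(172, Pow(Add(-104, Mul(-1, 18)), 2), Mul(148, Add(-104, Mul(-1, 18)))))) = Add(Add(-210, -20), Mul(-1, Add(172, Pow(Add(-104, -18), 2), Mul(148, Add(-104, -18))))) = Add(-230, Mul(-1, Add(172, Pow(-122, 2), Mul(148, -122)))) = Add(-230, Mul(-1, Add(172, 14884, -18056))) = Add(-230, Mul(-1, -3000)) = Add(-230, 3000) = 2770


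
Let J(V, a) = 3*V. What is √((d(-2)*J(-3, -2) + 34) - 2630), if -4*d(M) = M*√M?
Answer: √(-10384 - 18*I*√2)/2 ≈ 0.062452 - 50.951*I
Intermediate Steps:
d(M) = -M^(3/2)/4 (d(M) = -M*√M/4 = -M^(3/2)/4)
√((d(-2)*J(-3, -2) + 34) - 2630) = √(((-(-1)*I*√2/2)*(3*(-3)) + 34) - 2630) = √((-(-1)*I*√2/2*(-9) + 34) - 2630) = √(((I*√2/2)*(-9) + 34) - 2630) = √((-9*I*√2/2 + 34) - 2630) = √((34 - 9*I*√2/2) - 2630) = √(-2596 - 9*I*√2/2)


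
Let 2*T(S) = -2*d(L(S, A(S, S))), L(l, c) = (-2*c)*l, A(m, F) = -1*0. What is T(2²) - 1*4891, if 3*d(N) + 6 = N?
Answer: -4889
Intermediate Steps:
A(m, F) = 0
L(l, c) = -2*c*l
d(N) = -2 + N/3
T(S) = 2 (T(S) = (-2*(-2 + (-2*0*S)/3))/2 = (-2*(-2 + (⅓)*0))/2 = (-2*(-2 + 0))/2 = (-2*(-2))/2 = (½)*4 = 2)
T(2²) - 1*4891 = 2 - 1*4891 = 2 - 4891 = -4889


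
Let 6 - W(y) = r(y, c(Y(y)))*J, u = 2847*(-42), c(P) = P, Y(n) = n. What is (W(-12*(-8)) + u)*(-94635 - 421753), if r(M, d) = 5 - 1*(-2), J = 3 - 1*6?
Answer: 61732636236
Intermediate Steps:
u = -119574
J = -3 (J = 3 - 6 = -3)
r(M, d) = 7 (r(M, d) = 5 + 2 = 7)
W(y) = 27 (W(y) = 6 - 7*(-3) = 6 - 1*(-21) = 6 + 21 = 27)
(W(-12*(-8)) + u)*(-94635 - 421753) = (27 - 119574)*(-94635 - 421753) = -119547*(-516388) = 61732636236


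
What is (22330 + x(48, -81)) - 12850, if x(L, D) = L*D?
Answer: 5592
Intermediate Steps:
x(L, D) = D*L
(22330 + x(48, -81)) - 12850 = (22330 - 81*48) - 12850 = (22330 - 3888) - 12850 = 18442 - 12850 = 5592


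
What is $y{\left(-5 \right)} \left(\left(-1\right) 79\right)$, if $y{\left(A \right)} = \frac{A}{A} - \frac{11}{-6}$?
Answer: $- \frac{1343}{6} \approx -223.83$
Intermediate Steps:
$y{\left(A \right)} = \frac{17}{6}$ ($y{\left(A \right)} = 1 - - \frac{11}{6} = 1 + \frac{11}{6} = \frac{17}{6}$)
$y{\left(-5 \right)} \left(\left(-1\right) 79\right) = \frac{17 \left(\left(-1\right) 79\right)}{6} = \frac{17}{6} \left(-79\right) = - \frac{1343}{6}$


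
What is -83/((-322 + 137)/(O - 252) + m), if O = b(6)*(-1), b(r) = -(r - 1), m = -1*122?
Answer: 20501/29949 ≈ 0.68453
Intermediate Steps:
m = -122
b(r) = 1 - r (b(r) = -(-1 + r) = 1 - r)
O = 5 (O = (1 - 1*6)*(-1) = (1 - 6)*(-1) = -5*(-1) = 5)
-83/((-322 + 137)/(O - 252) + m) = -83/((-322 + 137)/(5 - 252) - 122) = -83/(-185/(-247) - 122) = -83/(-185*(-1/247) - 122) = -83/(185/247 - 122) = -83/(-29949/247) = -83*(-247/29949) = 20501/29949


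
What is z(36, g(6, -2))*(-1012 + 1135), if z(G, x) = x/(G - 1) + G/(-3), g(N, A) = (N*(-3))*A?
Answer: -47232/35 ≈ -1349.5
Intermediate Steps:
g(N, A) = -3*A*N (g(N, A) = (-3*N)*A = -3*A*N)
z(G, x) = -G/3 + x/(-1 + G) (z(G, x) = x/(-1 + G) + G*(-⅓) = x/(-1 + G) - G/3 = -G/3 + x/(-1 + G))
z(36, g(6, -2))*(-1012 + 1135) = ((36 - 1*36² + 3*(-3*(-2)*6))/(3*(-1 + 36)))*(-1012 + 1135) = ((⅓)*(36 - 1*1296 + 3*36)/35)*123 = ((⅓)*(1/35)*(36 - 1296 + 108))*123 = ((⅓)*(1/35)*(-1152))*123 = -384/35*123 = -47232/35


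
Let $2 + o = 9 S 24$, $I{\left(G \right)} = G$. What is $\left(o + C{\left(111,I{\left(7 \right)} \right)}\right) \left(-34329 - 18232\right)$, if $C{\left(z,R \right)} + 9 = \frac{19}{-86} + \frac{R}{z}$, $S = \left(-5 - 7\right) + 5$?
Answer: $\frac{764240356465}{9546} \approx 8.0059 \cdot 10^{7}$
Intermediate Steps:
$S = -7$ ($S = -12 + 5 = -7$)
$C{\left(z,R \right)} = - \frac{793}{86} + \frac{R}{z}$ ($C{\left(z,R \right)} = -9 + \left(\frac{19}{-86} + \frac{R}{z}\right) = -9 + \left(19 \left(- \frac{1}{86}\right) + \frac{R}{z}\right) = -9 + \left(- \frac{19}{86} + \frac{R}{z}\right) = - \frac{793}{86} + \frac{R}{z}$)
$o = -1514$ ($o = -2 + 9 \left(-7\right) 24 = -2 - 1512 = -1514$)
$\left(o + C{\left(111,I{\left(7 \right)} \right)}\right) \left(-34329 - 18232\right) = \left(-1514 - \left(\frac{793}{86} - \frac{7}{111}\right)\right) \left(-34329 - 18232\right) = \left(-1514 + \left(- \frac{793}{86} + 7 \cdot \frac{1}{111}\right)\right) \left(-52561\right) = \left(-1514 + \left(- \frac{793}{86} + \frac{7}{111}\right)\right) \left(-52561\right) = \left(-1514 - \frac{87421}{9546}\right) \left(-52561\right) = \left(- \frac{14540065}{9546}\right) \left(-52561\right) = \frac{764240356465}{9546}$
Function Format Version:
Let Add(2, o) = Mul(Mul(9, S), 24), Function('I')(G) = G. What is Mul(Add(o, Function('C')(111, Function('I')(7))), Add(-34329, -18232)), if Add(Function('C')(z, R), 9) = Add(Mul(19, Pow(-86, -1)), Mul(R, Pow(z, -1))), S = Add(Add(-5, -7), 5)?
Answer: Rational(764240356465, 9546) ≈ 8.0059e+7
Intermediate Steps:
S = -7 (S = Add(-12, 5) = -7)
Function('C')(z, R) = Add(Rational(-793, 86), Mul(R, Pow(z, -1))) (Function('C')(z, R) = Add(-9, Add(Mul(19, Pow(-86, -1)), Mul(R, Pow(z, -1)))) = Add(-9, Add(Mul(19, Rational(-1, 86)), Mul(R, Pow(z, -1)))) = Add(-9, Add(Rational(-19, 86), Mul(R, Pow(z, -1)))) = Add(Rational(-793, 86), Mul(R, Pow(z, -1))))
o = -1514 (o = Add(-2, Mul(Mul(9, -7), 24)) = Add(-2, Mul(-63, 24)) = Add(-2, -1512) = -1514)
Mul(Add(o, Function('C')(111, Function('I')(7))), Add(-34329, -18232)) = Mul(Add(-1514, Add(Rational(-793, 86), Mul(7, Pow(111, -1)))), Add(-34329, -18232)) = Mul(Add(-1514, Add(Rational(-793, 86), Mul(7, Rational(1, 111)))), -52561) = Mul(Add(-1514, Add(Rational(-793, 86), Rational(7, 111))), -52561) = Mul(Add(-1514, Rational(-87421, 9546)), -52561) = Mul(Rational(-14540065, 9546), -52561) = Rational(764240356465, 9546)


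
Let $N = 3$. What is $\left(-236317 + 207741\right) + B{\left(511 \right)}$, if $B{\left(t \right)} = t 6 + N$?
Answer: $-25507$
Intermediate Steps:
$B{\left(t \right)} = 3 + 6 t$ ($B{\left(t \right)} = t 6 + 3 = 6 t + 3 = 3 + 6 t$)
$\left(-236317 + 207741\right) + B{\left(511 \right)} = \left(-236317 + 207741\right) + \left(3 + 6 \cdot 511\right) = -28576 + \left(3 + 3066\right) = -28576 + 3069 = -25507$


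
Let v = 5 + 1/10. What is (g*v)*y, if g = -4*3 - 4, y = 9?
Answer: -3672/5 ≈ -734.40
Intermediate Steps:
g = -16 (g = -12 - 4 = -16)
v = 51/10 (v = 5 + ⅒ = 51/10 ≈ 5.1000)
(g*v)*y = -16*51/10*9 = -408/5*9 = -3672/5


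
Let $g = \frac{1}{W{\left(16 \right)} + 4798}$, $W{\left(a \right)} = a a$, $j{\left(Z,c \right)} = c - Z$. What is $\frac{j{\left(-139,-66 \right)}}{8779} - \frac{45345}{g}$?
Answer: $- \frac{2011915297697}{8779} \approx -2.2917 \cdot 10^{8}$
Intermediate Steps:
$W{\left(a \right)} = a^{2}$
$g = \frac{1}{5054}$ ($g = \frac{1}{16^{2} + 4798} = \frac{1}{256 + 4798} = \frac{1}{5054} \approx 0.00019786$)
$\frac{j{\left(-139,-66 \right)}}{8779} - \frac{45345}{g} = \frac{-66 - -139}{8779} - 45345 \frac{1}{\frac{1}{5054}} = \left(-66 + 139\right) \frac{1}{8779} - 229173630 = 73 \cdot \frac{1}{8779} - 229173630 = \frac{73}{8779} - 229173630 = - \frac{2011915297697}{8779}$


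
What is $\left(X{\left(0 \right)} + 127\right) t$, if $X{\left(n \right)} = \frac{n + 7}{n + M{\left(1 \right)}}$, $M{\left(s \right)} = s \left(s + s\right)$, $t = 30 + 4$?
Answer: $4437$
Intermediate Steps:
$t = 34$
$M{\left(s \right)} = 2 s^{2}$ ($M{\left(s \right)} = s 2 s = 2 s^{2}$)
$X{\left(n \right)} = \frac{7 + n}{2 + n}$ ($X{\left(n \right)} = \frac{n + 7}{n + 2 \cdot 1^{2}} = \frac{7 + n}{n + 2 \cdot 1} = \frac{7 + n}{n + 2} = \frac{7 + n}{2 + n}$)
$\left(X{\left(0 \right)} + 127\right) t = \left(\frac{7 + 0}{2 + 0} + 127\right) 34 = \left(\frac{1}{2} \cdot 7 + 127\right) 34 = \left(\frac{7}{2} + 127\right) 34 = \frac{261}{2} \cdot 34 = 4437$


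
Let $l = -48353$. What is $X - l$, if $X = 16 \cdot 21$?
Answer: $48689$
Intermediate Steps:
$X = 336$
$X - l = 336 - -48353 = 336 + 48353 = 48689$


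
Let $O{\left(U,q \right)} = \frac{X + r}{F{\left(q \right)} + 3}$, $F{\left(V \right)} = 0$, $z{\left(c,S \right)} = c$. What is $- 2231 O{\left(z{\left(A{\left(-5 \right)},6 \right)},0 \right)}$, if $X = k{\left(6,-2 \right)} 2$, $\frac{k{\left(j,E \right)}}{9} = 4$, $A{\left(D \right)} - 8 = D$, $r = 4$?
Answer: $- \frac{169556}{3} \approx -56519.0$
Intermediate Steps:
$A{\left(D \right)} = 8 + D$
$k{\left(j,E \right)} = 36$ ($k{\left(j,E \right)} = 9 \cdot 4 = 36$)
$X = 72$ ($X = 36 \cdot 2 = 72$)
$O{\left(U,q \right)} = \frac{76}{3}$ ($O{\left(U,q \right)} = \frac{72 + 4}{0 + 3} = \frac{76}{3}$)
$- 2231 O{\left(z{\left(A{\left(-5 \right)},6 \right)},0 \right)} = \left(-2231\right) \frac{76}{3} = - \frac{169556}{3}$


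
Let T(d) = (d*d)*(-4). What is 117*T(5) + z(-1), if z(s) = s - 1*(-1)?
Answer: -11700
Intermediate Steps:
z(s) = 1 + s (z(s) = s + 1 = 1 + s)
T(d) = -4*d**2 (T(d) = d**2*(-4) = -4*d**2)
117*T(5) + z(-1) = 117*(-4*5**2) + (1 - 1) = 117*(-4*25) + 0 = 117*(-100) + 0 = -11700 + 0 = -11700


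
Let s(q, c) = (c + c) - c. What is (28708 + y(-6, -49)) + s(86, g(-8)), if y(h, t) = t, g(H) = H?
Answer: 28651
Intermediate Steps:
s(q, c) = c (s(q, c) = 2*c - c = c)
(28708 + y(-6, -49)) + s(86, g(-8)) = (28708 - 49) - 8 = 28659 - 8 = 28651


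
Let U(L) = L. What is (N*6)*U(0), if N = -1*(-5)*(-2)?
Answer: 0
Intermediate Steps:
N = -10 (N = 5*(-2) = -10)
(N*6)*U(0) = -10*6*0 = -60*0 = 0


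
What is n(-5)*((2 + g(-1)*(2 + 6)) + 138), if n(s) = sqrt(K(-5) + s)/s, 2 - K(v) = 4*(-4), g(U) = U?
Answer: -132*sqrt(13)/5 ≈ -95.187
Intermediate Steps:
K(v) = 18 (K(v) = 2 - 4*(-4) = 2 - 1*(-16) = 2 + 16 = 18)
n(s) = sqrt(18 + s)/s
n(-5)*((2 + g(-1)*(2 + 6)) + 138) = (sqrt(18 - 5)/(-5))*((2 - (2 + 6)) + 138) = (-sqrt(13)/5)*((2 - 1*8) + 138) = (-sqrt(13)/5)*((2 - 8) + 138) = (-sqrt(13)/5)*(-6 + 138) = -sqrt(13)/5*132 = -132*sqrt(13)/5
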